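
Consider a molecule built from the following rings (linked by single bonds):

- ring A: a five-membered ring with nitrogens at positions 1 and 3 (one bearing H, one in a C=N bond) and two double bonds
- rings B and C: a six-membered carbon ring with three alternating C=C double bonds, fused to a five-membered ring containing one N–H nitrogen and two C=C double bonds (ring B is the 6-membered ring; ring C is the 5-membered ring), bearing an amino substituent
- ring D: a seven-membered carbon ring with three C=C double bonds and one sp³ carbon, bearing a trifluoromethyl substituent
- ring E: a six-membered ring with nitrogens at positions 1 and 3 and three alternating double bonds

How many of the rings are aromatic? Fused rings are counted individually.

Ring A is planar and fully conjugated; 2 ring double bonds (4 π electrons) plus a heteroatom lone pair (2) give 6 π electrons. That satisfies 4n+2 with n=1, so ring A is aromatic (imidazole).
Rings B and C form a fused bicyclic system (with one N–H) with 9 sp² atoms and 10 π electrons from ring double bonds plus a heteroatom lone pair. 10 = 4(2)+2, so the system is aromatic and both rings count as aromatic (indole).
Ring D has one sp³ carbon, so it is not fully conjugated — not aromatic (cycloheptatriene).
Ring E is fully conjugated (every ring atom contributes a p orbital); 3 ring double bonds give 6 π electrons. Since 6 = 4n+2 (n=1), ring E is aromatic (pyrimidine).
Aromatic: A, B, C, E. Total: 4.

4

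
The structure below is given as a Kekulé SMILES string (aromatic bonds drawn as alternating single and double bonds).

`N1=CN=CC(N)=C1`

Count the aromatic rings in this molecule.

The SMILES encodes a six-membered ring with nitrogens at positions 1 and 3 and three alternating double bonds.
The 6-membered ring with two nitrogens (1,3) is fully conjugated (every ring atom contributes a p orbital); 3 ring double bonds give 6 π electrons. That satisfies 4n+2 with n=1, so it is aromatic (pyrimidine).

1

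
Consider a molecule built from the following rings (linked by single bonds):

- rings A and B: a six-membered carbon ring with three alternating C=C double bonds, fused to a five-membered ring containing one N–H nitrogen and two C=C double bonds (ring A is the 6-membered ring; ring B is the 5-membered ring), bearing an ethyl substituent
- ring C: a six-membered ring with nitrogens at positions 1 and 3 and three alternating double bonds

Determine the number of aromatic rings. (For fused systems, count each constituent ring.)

Rings A and B form a fused bicyclic system (with one N–H) with 9 sp² atoms and 10 π electrons from ring double bonds plus a heteroatom lone pair. 10 = 4(2)+2, so the system is aromatic and both rings count as aromatic (indole).
Ring C is planar and fully conjugated; 3 ring double bonds give 6 π electrons. That satisfies 4n+2 with n=1, so ring C is aromatic (pyrimidine).
Aromatic: A, B, C. Total: 3.

3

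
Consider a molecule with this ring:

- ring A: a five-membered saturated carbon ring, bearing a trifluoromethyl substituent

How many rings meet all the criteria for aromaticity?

Ring A has only sp³ atoms, so it is not fully conjugated — not aromatic (cyclopentane).

0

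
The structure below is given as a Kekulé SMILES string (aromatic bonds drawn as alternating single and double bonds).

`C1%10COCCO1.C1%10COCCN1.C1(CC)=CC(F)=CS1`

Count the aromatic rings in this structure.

1

The SMILES encodes a six-membered saturated ring with oxygens at positions 1 and 4; a six-membered saturated ring with an oxygen and an N–H nitrogen at positions 1 and 4; a five-membered ring of four carbons and one sulfur, with two C=C double bonds.
The 6-membered ring with two oxygens (1,4) has only sp³ atoms, so it is not fully conjugated — not aromatic (1,4-dioxane).
The 6-membered ring with one oxygen and one N–H (1,4) has only sp³ atoms, so it is not fully conjugated — not aromatic (morpholine).
The 5-membered ring with one sulfur is planar and fully conjugated; 2 ring double bonds (4 π electrons) plus a heteroatom lone pair (2) give 6 π electrons. Since 6 = 4n+2 (n=1), it is aromatic (thiophene).
1 of the 3 rings is aromatic. Total: 1.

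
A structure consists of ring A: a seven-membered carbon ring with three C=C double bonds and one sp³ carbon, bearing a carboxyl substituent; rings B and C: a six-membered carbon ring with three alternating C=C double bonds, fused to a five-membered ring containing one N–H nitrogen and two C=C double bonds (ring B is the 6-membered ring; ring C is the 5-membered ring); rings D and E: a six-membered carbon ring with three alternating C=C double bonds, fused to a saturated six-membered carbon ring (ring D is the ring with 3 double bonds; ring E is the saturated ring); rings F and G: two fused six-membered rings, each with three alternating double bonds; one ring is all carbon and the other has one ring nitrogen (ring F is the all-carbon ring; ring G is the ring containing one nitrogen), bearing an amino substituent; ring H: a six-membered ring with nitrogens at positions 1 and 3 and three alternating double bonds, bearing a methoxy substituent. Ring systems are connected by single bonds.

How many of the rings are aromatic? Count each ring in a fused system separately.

6

Ring A has one sp³ carbon, so it is not fully conjugated — not aromatic (cycloheptatriene).
Rings B and C form a fused bicyclic system (with one N–H) with 9 sp² atoms and 10 π electrons from ring double bonds plus a heteroatom lone pair. 10 = 4(2)+2, so the system is aromatic and both rings count as aromatic (indole).
Ring D is planar and fully conjugated; 3 ring double bonds give 6 π electrons. 6 = 4(1)+2, so ring D is aromatic (benzene ring).
Ring E has four sp³ carbons, so it is not fully conjugated — not aromatic (cyclohexane ring).
Rings F and G form a fused bicyclic system (with one nitrogen) with 10 sp² atoms and 10 π electrons from ring double bonds. 10 = 4(2)+2, so the system is aromatic and both rings count as aromatic (quinoline).
Ring H is fully conjugated (every ring atom contributes a p orbital); 3 ring double bonds give 6 π electrons. Since 6 = 4n+2 (n=1), ring H is aromatic (pyrimidine).
Aromatic: B, C, D, F, G, H. Total: 6.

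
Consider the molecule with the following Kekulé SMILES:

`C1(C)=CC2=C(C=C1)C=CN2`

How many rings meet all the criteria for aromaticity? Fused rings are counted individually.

The SMILES encodes a six-membered carbon ring with three alternating C=C double bonds, fused to a five-membered ring containing one N–H nitrogen and two C=C double bonds.
The fused 6/5-membered bicyclic (with one N–H) is a single π system with 9 sp² atoms and 10 π electrons from ring double bonds plus a heteroatom lone pair. 10 = 4(2)+2, so the system is aromatic and both rings count as aromatic (indole).
2 of the 2 rings are aromatic. Total: 2.

2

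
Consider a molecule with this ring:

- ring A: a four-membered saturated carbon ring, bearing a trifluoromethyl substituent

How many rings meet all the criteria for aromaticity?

0

Ring A has only sp³ atoms, so it is not fully conjugated — not aromatic (cyclobutane).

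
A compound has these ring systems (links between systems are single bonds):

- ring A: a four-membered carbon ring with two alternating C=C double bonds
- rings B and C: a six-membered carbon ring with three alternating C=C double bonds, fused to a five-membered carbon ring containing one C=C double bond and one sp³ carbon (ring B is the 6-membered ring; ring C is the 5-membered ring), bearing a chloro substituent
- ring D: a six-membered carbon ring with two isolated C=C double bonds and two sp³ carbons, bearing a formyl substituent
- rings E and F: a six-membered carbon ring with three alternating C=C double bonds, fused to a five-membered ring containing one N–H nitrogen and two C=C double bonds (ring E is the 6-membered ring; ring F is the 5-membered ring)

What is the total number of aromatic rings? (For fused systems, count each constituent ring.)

Ring A has only sp² ring atoms; a planar conformation would have a fully conjugated π system of 4 electrons. But 4 = 4(1), which is 4n not 4n+2, so ring A is not aromatic (cyclobutadiene) — cyclobutadiene is antiaromatic and distorts to a rectangle.
Ring B is planar and fully conjugated; 3 ring double bonds give 6 π electrons. That satisfies 4n+2 with n=1, so ring B is aromatic (benzene ring).
Ring C has one sp³ carbon, so it is not fully conjugated — not aromatic (cyclopentene ring).
Ring D has two sp³ carbons, so it is not fully conjugated — not aromatic (1,4-cyclohexadiene).
Rings E and F form a fused bicyclic system (with one N–H) with 9 sp² atoms and 10 π electrons from ring double bonds plus a heteroatom lone pair. 10 = 4(2)+2, so the system is aromatic and both rings count as aromatic (indole).
Aromatic: B, E, F. Total: 3.

3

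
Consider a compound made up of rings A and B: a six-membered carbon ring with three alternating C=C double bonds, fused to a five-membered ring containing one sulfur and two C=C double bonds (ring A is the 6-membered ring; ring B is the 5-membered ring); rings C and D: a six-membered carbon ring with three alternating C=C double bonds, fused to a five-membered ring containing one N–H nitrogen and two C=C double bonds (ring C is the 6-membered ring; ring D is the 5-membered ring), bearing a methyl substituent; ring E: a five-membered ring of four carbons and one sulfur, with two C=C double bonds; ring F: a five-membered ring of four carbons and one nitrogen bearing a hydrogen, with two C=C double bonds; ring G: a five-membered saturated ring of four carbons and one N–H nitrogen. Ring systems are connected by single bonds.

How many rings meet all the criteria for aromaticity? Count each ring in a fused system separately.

Rings A and B form a fused bicyclic system (with one sulfur) with 9 sp² atoms and 10 π electrons from ring double bonds plus a heteroatom lone pair. 10 = 4(2)+2, so the system is aromatic and both rings count as aromatic (benzothiophene).
Rings C and D form a fused bicyclic system (with one N–H) with 9 sp² atoms and 10 π electrons from ring double bonds plus a heteroatom lone pair. 10 = 4(2)+2, so the system is aromatic and both rings count as aromatic (indole).
Ring E is planar and fully conjugated; 2 ring double bonds (4 π electrons) plus a heteroatom lone pair (2) give 6 π electrons. 6 = 4(1)+2, so ring E is aromatic (thiophene).
Ring F is fully conjugated (every ring atom contributes a p orbital); 2 ring double bonds (4 π electrons) plus a heteroatom lone pair (2) give 6 π electrons. 6 = 4(1)+2, so ring F is aromatic (pyrrole).
Ring G has only sp³ atoms, so it is not fully conjugated — not aromatic (pyrrolidine).
Aromatic: A, B, C, D, E, F. Total: 6.

6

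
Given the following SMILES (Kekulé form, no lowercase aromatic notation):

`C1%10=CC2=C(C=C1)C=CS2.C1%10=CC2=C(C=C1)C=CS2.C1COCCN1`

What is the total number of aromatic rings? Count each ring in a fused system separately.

4

The SMILES encodes a six-membered carbon ring with three alternating C=C double bonds, fused to a five-membered ring containing one sulfur and two C=C double bonds; a six-membered carbon ring with three alternating C=C double bonds, fused to a five-membered ring containing one sulfur and two C=C double bonds; a six-membered saturated ring with an oxygen and an N–H nitrogen at positions 1 and 4.
The fused 6/5-membered bicyclic (with one sulfur) is a single π system with 9 sp² atoms and 10 π electrons from ring double bonds plus a heteroatom lone pair. 10 = 4(2)+2, so the system is aromatic and both rings count as aromatic (benzothiophene).
The fused 6/5-membered bicyclic (with one sulfur) is a single π system with 9 sp² atoms and 10 π electrons from ring double bonds plus a heteroatom lone pair. 10 = 4(2)+2, so the system is aromatic and both rings count as aromatic (benzothiophene).
The 6-membered ring with one oxygen and one N–H (1,4) has only sp³ atoms, so it is not fully conjugated — not aromatic (morpholine).
4 of the 5 rings are aromatic. Total: 4.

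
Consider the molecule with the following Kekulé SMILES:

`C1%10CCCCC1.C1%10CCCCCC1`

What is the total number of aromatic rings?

The SMILES encodes a six-membered saturated carbon ring; a seven-membered saturated carbon ring.
The 6-membered ring has only sp³ atoms, so it is not fully conjugated — not aromatic (cyclohexane).
The 7-membered ring has only sp³ atoms, so it is not fully conjugated — not aromatic (cycloheptane).
None of the rings are aromatic. Total: 0.

0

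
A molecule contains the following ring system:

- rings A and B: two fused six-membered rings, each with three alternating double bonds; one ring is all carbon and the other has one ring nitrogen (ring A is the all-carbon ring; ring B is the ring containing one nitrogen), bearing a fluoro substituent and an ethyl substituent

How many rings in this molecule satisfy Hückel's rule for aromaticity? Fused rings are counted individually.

Rings A and B form a fused bicyclic system (with one nitrogen) with 10 sp² atoms and 10 π electrons from ring double bonds. 10 = 4(2)+2, so the system is aromatic and both rings count as aromatic (quinoline).
Aromatic: A, B. Total: 2.

2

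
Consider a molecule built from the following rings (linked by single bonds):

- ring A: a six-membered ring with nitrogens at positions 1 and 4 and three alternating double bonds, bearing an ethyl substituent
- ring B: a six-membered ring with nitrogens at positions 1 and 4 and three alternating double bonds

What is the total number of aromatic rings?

2

Ring A is planar and fully conjugated; 3 ring double bonds give 6 π electrons. 6 = 4(1)+2, so ring A is aromatic (pyrazine).
Ring B is fully conjugated (every ring atom contributes a p orbital); 3 ring double bonds give 6 π electrons. Since 6 = 4n+2 (n=1), ring B is aromatic (pyrazine).
Aromatic: A, B. Total: 2.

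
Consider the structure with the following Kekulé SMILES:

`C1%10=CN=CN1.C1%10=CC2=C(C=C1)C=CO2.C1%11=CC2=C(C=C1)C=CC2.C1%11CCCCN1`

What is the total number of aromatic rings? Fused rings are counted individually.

The SMILES encodes a five-membered ring with nitrogens at positions 1 and 3 (one bearing H, one in a C=N bond) and two double bonds; a six-membered carbon ring with three alternating C=C double bonds, fused to a five-membered ring containing one oxygen and two C=C double bonds; a six-membered carbon ring with three alternating C=C double bonds, fused to a five-membered carbon ring containing one C=C double bond and one sp³ carbon; a six-membered saturated ring of five carbons and one N–H nitrogen.
The 5-membered ring with two nitrogens (one N–H, one =N–) has a continuous p-orbital overlap around the ring; 2 ring double bonds (4 π electrons) plus a heteroatom lone pair (2) give 6 π electrons. That satisfies 4n+2 with n=1, so it is aromatic (imidazole).
The fused 6/5-membered bicyclic (with one oxygen) is a single π system with 9 sp² atoms and 10 π electrons from ring double bonds plus a heteroatom lone pair. 10 = 4(2)+2, so the system is aromatic and both rings count as aromatic (benzofuran).
The 6-membered ring is planar and fully conjugated; 3 ring double bonds give 6 π electrons. That satisfies 4n+2 with n=1, so it is aromatic (benzene ring).
The 5-membered ring has one sp³ carbon, so it is not fully conjugated — not aromatic (cyclopentene ring).
The 6-membered ring with one N–H has only sp³ atoms, so it is not fully conjugated — not aromatic (piperidine).
4 of the 6 rings are aromatic. Total: 4.

4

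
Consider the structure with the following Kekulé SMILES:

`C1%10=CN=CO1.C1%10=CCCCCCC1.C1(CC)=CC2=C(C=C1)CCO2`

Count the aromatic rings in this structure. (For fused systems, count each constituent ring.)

2

The SMILES encodes a five-membered ring with an oxygen at position 1 and a nitrogen at position 3 (in a C=N bond), with two double bonds; an eight-membered carbon ring with one C=C double bond; a six-membered carbon ring with three alternating C=C double bonds, fused to a five-membered ring containing one oxygen and two sp³ carbons.
The 5-membered ring with one oxygen and one =N– has a continuous p-orbital overlap around the ring; 2 ring double bonds (4 π electrons) plus a heteroatom lone pair (2) give 6 π electrons. 6 = 4(1)+2, so it is aromatic (oxazole).
The 8-membered ring has six sp³ carbons, so it is not fully conjugated — not aromatic (cyclooctene).
The 6-membered ring is planar and fully conjugated; 3 ring double bonds give 6 π electrons. That satisfies 4n+2 with n=1, so it is aromatic (benzene ring).
The 5-membered ring with one oxygen has two sp³ carbons, so it is not fully conjugated — not aromatic (oxolane ring).
2 of the 4 rings are aromatic. Total: 2.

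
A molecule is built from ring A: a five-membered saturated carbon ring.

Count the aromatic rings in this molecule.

Ring A has only sp³ atoms, so it is not fully conjugated — not aromatic (cyclopentane).

0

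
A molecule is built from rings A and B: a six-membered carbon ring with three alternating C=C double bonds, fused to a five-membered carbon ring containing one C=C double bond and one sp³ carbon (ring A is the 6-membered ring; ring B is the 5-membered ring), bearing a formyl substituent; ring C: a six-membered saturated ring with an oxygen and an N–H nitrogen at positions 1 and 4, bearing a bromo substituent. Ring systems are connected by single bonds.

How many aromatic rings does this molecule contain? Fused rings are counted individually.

1

Ring A is planar and fully conjugated; 3 ring double bonds give 6 π electrons. 6 = 4(1)+2, so ring A is aromatic (benzene ring).
Ring B has one sp³ carbon, so it is not fully conjugated — not aromatic (cyclopentene ring).
Ring C has only sp³ atoms, so it is not fully conjugated — not aromatic (morpholine).
Aromatic: A. Total: 1.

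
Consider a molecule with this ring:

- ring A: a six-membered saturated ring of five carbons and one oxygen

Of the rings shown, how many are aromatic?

0

Ring A has only sp³ atoms, so it is not fully conjugated — not aromatic (tetrahydropyran).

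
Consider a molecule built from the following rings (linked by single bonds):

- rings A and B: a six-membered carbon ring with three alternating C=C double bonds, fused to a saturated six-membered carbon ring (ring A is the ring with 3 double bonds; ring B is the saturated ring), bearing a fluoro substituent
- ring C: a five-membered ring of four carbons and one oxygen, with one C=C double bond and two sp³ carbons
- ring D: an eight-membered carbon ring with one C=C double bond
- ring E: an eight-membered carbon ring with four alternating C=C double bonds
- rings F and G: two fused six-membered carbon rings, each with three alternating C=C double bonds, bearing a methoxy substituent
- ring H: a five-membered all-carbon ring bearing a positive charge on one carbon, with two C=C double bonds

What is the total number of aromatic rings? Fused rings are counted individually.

3

Ring A is fully conjugated (every ring atom contributes a p orbital); 3 ring double bonds give 6 π electrons. 6 = 4(1)+2, so ring A is aromatic (benzene ring).
Ring B has four sp³ carbons, so it is not fully conjugated — not aromatic (cyclohexane ring).
Ring C has two sp³ carbons, so it is not fully conjugated — not aromatic (2,3-dihydrofuran).
Ring D has six sp³ carbons, so it is not fully conjugated — not aromatic (cyclooctene).
Ring E has only sp² ring atoms; a planar conformation would have a fully conjugated π system of 8 electrons. But 8 = 4(2), which is 4n not 4n+2, so ring E is not aromatic (cyclooctatetraene) — cyclooctatetraene distorts into a non-planar tub to avoid antiaromaticity.
Rings F and G form a fused bicyclic system with 10 sp² atoms and 10 π electrons from ring double bonds. 10 = 4(2)+2, so the system is aromatic and both rings count as aromatic (naphthalene).
Ring H has only sp² ring atoms; a planar conformation would have a fully conjugated π system of 4 electrons. But 4 = 4(1), which is 4n not 4n+2, so ring H is not aromatic (cyclopentadienyl cation).
Aromatic: A, F, G. Total: 3.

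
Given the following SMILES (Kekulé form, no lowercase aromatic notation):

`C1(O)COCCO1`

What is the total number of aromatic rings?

0

The SMILES encodes a six-membered saturated ring with oxygens at positions 1 and 4.
The 6-membered ring with two oxygens (1,4) has only sp³ atoms, so it is not fully conjugated — not aromatic (1,4-dioxane).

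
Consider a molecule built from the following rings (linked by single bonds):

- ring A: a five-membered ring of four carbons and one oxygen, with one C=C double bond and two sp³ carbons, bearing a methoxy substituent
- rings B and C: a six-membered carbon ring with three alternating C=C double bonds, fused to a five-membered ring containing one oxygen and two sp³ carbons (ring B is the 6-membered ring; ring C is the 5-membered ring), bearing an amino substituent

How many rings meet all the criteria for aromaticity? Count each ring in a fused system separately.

1

Ring A has two sp³ carbons, so it is not fully conjugated — not aromatic (2,3-dihydrofuran).
Ring B is fully conjugated (every ring atom contributes a p orbital); 3 ring double bonds give 6 π electrons. That satisfies 4n+2 with n=1, so ring B is aromatic (benzene ring).
Ring C has two sp³ carbons, so it is not fully conjugated — not aromatic (oxolane ring).
Aromatic: B. Total: 1.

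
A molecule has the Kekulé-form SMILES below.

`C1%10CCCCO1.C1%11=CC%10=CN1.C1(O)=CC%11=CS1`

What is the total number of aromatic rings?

The SMILES encodes a six-membered saturated ring of five carbons and one oxygen; a five-membered ring of four carbons and one nitrogen bearing a hydrogen, with two C=C double bonds; a five-membered ring of four carbons and one sulfur, with two C=C double bonds.
The 6-membered ring with one oxygen has only sp³ atoms, so it is not fully conjugated — not aromatic (tetrahydropyran).
The 5-membered ring with one N–H has a continuous p-orbital overlap around the ring; 2 ring double bonds (4 π electrons) plus a heteroatom lone pair (2) give 6 π electrons. Since 6 = 4n+2 (n=1), it is aromatic (pyrrole).
The 5-membered ring with one sulfur is fully conjugated (every ring atom contributes a p orbital); 2 ring double bonds (4 π electrons) plus a heteroatom lone pair (2) give 6 π electrons. 6 = 4(1)+2, so it is aromatic (thiophene).
2 of the 3 rings are aromatic. Total: 2.

2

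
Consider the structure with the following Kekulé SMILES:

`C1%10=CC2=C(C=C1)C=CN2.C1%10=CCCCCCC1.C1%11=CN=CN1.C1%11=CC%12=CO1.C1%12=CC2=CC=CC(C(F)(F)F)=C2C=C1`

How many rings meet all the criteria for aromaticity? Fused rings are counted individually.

6

The SMILES encodes a six-membered carbon ring with three alternating C=C double bonds, fused to a five-membered ring containing one N–H nitrogen and two C=C double bonds; an eight-membered carbon ring with one C=C double bond; a five-membered ring with nitrogens at positions 1 and 3 (one bearing H, one in a C=N bond) and two double bonds; a five-membered ring of four carbons and one oxygen, with two C=C double bonds; two fused six-membered carbon rings, each with three alternating C=C double bonds.
The fused 6/5-membered bicyclic (with one N–H) is a single π system with 9 sp² atoms and 10 π electrons from ring double bonds plus a heteroatom lone pair. 10 = 4(2)+2, so the system is aromatic and both rings count as aromatic (indole).
The 8-membered ring has six sp³ carbons, so it is not fully conjugated — not aromatic (cyclooctene).
The 5-membered ring with two nitrogens (one N–H, one =N–) is planar and fully conjugated; 2 ring double bonds (4 π electrons) plus a heteroatom lone pair (2) give 6 π electrons. Since 6 = 4n+2 (n=1), it is aromatic (imidazole).
The 5-membered ring with one oxygen has a continuous p-orbital overlap around the ring; 2 ring double bonds (4 π electrons) plus a heteroatom lone pair (2) give 6 π electrons. That satisfies 4n+2 with n=1, so it is aromatic (furan).
The fused 6/6-membered bicyclic is a single π system with 10 sp² atoms and 10 π electrons from ring double bonds. 10 = 4(2)+2, so the system is aromatic and both rings count as aromatic (naphthalene).
6 of the 7 rings are aromatic. Total: 6.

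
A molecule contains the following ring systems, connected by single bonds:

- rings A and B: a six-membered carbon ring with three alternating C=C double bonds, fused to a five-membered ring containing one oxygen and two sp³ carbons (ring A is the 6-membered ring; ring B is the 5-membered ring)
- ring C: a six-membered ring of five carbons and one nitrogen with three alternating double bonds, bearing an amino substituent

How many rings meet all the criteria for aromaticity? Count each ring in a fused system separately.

2

Ring A is planar and fully conjugated; 3 ring double bonds give 6 π electrons. Since 6 = 4n+2 (n=1), ring A is aromatic (benzene ring).
Ring B has two sp³ carbons, so it is not fully conjugated — not aromatic (oxolane ring).
Ring C has a continuous p-orbital overlap around the ring; 3 ring double bonds give 6 π electrons. 6 = 4(1)+2, so ring C is aromatic (pyridine).
Aromatic: A, C. Total: 2.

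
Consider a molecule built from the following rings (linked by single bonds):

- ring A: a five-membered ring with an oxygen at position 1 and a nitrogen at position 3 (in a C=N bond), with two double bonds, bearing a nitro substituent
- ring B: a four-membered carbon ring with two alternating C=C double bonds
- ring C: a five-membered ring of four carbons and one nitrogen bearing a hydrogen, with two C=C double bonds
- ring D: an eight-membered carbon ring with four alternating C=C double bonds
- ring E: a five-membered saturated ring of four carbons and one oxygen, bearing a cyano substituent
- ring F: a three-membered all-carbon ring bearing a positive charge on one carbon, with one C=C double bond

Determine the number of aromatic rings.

Ring A is fully conjugated (every ring atom contributes a p orbital); 2 ring double bonds (4 π electrons) plus a heteroatom lone pair (2) give 6 π electrons. 6 = 4(1)+2, so ring A is aromatic (oxazole).
Ring B has only sp² ring atoms; a planar conformation would have a fully conjugated π system of 4 electrons. But 4 = 4(1), which is 4n not 4n+2, so ring B is not aromatic (cyclobutadiene) — cyclobutadiene is antiaromatic and distorts to a rectangle.
Ring C is planar and fully conjugated; 2 ring double bonds (4 π electrons) plus a heteroatom lone pair (2) give 6 π electrons. Since 6 = 4n+2 (n=1), ring C is aromatic (pyrrole).
Ring D has only sp² ring atoms; a planar conformation would have a fully conjugated π system of 8 electrons. But 8 = 4(2), which is 4n not 4n+2, so ring D is not aromatic (cyclooctatetraene) — cyclooctatetraene distorts into a non-planar tub to avoid antiaromaticity.
Ring E has only sp³ atoms, so it is not fully conjugated — not aromatic (tetrahydrofuran).
Ring F is planar and fully conjugated; 1 ring double bond (2 π electrons) plus the carbocation's empty p orbital (0, but keeps the ring conjugated) give 2 π electrons. That satisfies 4n+2 with n=0, so ring F is aromatic (cyclopropenyl cation).
Aromatic: A, C, F. Total: 3.

3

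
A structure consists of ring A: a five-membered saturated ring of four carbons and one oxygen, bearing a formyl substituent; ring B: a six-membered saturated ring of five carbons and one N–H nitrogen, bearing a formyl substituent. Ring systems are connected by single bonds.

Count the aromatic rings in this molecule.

Ring A has only sp³ atoms, so it is not fully conjugated — not aromatic (tetrahydrofuran).
Ring B has only sp³ atoms, so it is not fully conjugated — not aromatic (piperidine).
No ring is aromatic. Total: 0.

0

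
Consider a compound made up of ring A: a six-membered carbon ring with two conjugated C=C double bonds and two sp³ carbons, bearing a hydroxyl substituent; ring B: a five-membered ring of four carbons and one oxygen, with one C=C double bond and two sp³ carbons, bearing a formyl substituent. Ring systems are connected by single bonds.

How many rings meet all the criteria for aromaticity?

0

Ring A has two sp³ carbons, so it is not fully conjugated — not aromatic (1,3-cyclohexadiene).
Ring B has two sp³ carbons, so it is not fully conjugated — not aromatic (2,3-dihydrofuran).
No ring is aromatic. Total: 0.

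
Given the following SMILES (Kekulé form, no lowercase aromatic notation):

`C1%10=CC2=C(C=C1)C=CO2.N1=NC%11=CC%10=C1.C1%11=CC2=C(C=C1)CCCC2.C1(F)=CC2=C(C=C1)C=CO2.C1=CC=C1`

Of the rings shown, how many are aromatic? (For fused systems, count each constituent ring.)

6

The SMILES encodes a six-membered carbon ring with three alternating C=C double bonds, fused to a five-membered ring containing one oxygen and two C=C double bonds; a six-membered ring with two adjacent nitrogens and three alternating double bonds; a six-membered carbon ring with three alternating C=C double bonds, fused to a saturated six-membered carbon ring; a six-membered carbon ring with three alternating C=C double bonds, fused to a five-membered ring containing one oxygen and two C=C double bonds; a four-membered carbon ring with two alternating C=C double bonds.
The fused 6/5-membered bicyclic (with one oxygen) is a single π system with 9 sp² atoms and 10 π electrons from ring double bonds plus a heteroatom lone pair. 10 = 4(2)+2, so the system is aromatic and both rings count as aromatic (benzofuran).
The 6-membered ring with two nitrogens (1,2) is fully conjugated (every ring atom contributes a p orbital); 3 ring double bonds give 6 π electrons. 6 = 4(1)+2, so it is aromatic (pyridazine).
The 6-membered ring is fully conjugated (every ring atom contributes a p orbital); 3 ring double bonds give 6 π electrons. That satisfies 4n+2 with n=1, so it is aromatic (benzene ring).
The second 6-membered ring has four sp³ carbons, so it is not fully conjugated — not aromatic (cyclohexane ring).
The fused 6/5-membered bicyclic (with one oxygen) is a single π system with 9 sp² atoms and 10 π electrons from ring double bonds plus a heteroatom lone pair. 10 = 4(2)+2, so the system is aromatic and both rings count as aromatic (benzofuran).
The 4-membered ring has only sp² ring atoms; a planar conformation would have a fully conjugated π system of 4 electrons. But 4 = 4(1), which is 4n not 4n+2, so it is not aromatic (cyclobutadiene) — cyclobutadiene is antiaromatic and distorts to a rectangle.
6 of the 8 rings are aromatic. Total: 6.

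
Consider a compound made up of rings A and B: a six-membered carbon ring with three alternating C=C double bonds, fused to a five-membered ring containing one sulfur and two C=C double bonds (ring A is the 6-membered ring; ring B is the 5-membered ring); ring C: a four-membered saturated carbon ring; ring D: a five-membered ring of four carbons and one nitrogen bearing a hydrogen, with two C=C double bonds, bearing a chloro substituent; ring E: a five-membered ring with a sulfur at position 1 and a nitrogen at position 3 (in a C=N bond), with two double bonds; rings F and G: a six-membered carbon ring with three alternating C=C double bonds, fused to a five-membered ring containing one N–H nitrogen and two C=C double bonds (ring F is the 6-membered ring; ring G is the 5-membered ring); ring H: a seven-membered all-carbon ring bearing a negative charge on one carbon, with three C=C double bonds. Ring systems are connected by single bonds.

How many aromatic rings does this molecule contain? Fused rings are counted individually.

6

Rings A and B form a fused bicyclic system (with one sulfur) with 9 sp² atoms and 10 π electrons from ring double bonds plus a heteroatom lone pair. 10 = 4(2)+2, so the system is aromatic and both rings count as aromatic (benzothiophene).
Ring C has only sp³ atoms, so it is not fully conjugated — not aromatic (cyclobutane).
Ring D is fully conjugated (every ring atom contributes a p orbital); 2 ring double bonds (4 π electrons) plus a heteroatom lone pair (2) give 6 π electrons. Since 6 = 4n+2 (n=1), ring D is aromatic (pyrrole).
Ring E is fully conjugated (every ring atom contributes a p orbital); 2 ring double bonds (4 π electrons) plus a heteroatom lone pair (2) give 6 π electrons. Since 6 = 4n+2 (n=1), ring E is aromatic (thiazole).
Rings F and G form a fused bicyclic system (with one N–H) with 9 sp² atoms and 10 π electrons from ring double bonds plus a heteroatom lone pair. 10 = 4(2)+2, so the system is aromatic and both rings count as aromatic (indole).
Ring H has only sp² ring atoms; a planar conformation would have a fully conjugated π system of 8 electrons. But 8 = 4(2), which is 4n not 4n+2, so ring H is not aromatic (cycloheptatrienyl anion).
Aromatic: A, B, D, E, F, G. Total: 6.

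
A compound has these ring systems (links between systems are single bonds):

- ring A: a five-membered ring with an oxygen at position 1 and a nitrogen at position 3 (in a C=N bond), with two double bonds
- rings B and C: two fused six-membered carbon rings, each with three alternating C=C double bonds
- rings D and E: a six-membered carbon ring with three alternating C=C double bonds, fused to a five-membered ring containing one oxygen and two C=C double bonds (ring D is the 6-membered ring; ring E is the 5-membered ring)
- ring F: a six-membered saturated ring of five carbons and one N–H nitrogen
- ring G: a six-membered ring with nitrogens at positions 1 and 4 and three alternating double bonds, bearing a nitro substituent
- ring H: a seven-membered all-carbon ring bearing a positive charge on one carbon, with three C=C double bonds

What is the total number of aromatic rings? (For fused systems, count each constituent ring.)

Ring A has a continuous p-orbital overlap around the ring; 2 ring double bonds (4 π electrons) plus a heteroatom lone pair (2) give 6 π electrons. 6 = 4(1)+2, so ring A is aromatic (oxazole).
Rings B and C form a fused bicyclic system with 10 sp² atoms and 10 π electrons from ring double bonds. 10 = 4(2)+2, so the system is aromatic and both rings count as aromatic (naphthalene).
Rings D and E form a fused bicyclic system (with one oxygen) with 9 sp² atoms and 10 π electrons from ring double bonds plus a heteroatom lone pair. 10 = 4(2)+2, so the system is aromatic and both rings count as aromatic (benzofuran).
Ring F has only sp³ atoms, so it is not fully conjugated — not aromatic (piperidine).
Ring G has a continuous p-orbital overlap around the ring; 3 ring double bonds give 6 π electrons. That satisfies 4n+2 with n=1, so ring G is aromatic (pyrazine).
Ring H is fully conjugated (every ring atom contributes a p orbital); 3 ring double bonds (6 π electrons) plus the carbocation's empty p orbital (0, but keeps the ring conjugated) give 6 π electrons. 6 = 4(1)+2, so ring H is aromatic (tropylium cation).
Aromatic: A, B, C, D, E, G, H. Total: 7.

7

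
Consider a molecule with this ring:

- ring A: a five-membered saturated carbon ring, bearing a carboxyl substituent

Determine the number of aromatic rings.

0

Ring A has only sp³ atoms, so it is not fully conjugated — not aromatic (cyclopentane).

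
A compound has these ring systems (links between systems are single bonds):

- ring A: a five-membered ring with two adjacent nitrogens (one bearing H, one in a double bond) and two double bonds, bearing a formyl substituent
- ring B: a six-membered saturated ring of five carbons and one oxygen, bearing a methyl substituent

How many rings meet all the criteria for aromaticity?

Ring A is planar and fully conjugated; 2 ring double bonds (4 π electrons) plus a heteroatom lone pair (2) give 6 π electrons. 6 = 4(1)+2, so ring A is aromatic (pyrazole).
Ring B has only sp³ atoms, so it is not fully conjugated — not aromatic (tetrahydropyran).
Aromatic: A. Total: 1.

1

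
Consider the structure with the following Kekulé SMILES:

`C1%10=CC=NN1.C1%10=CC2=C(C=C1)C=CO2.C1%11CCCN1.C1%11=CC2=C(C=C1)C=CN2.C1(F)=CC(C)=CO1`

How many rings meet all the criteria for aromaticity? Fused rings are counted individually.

The SMILES encodes a five-membered ring with two adjacent nitrogens (one bearing H, one in a double bond) and two double bonds; a six-membered carbon ring with three alternating C=C double bonds, fused to a five-membered ring containing one oxygen and two C=C double bonds; a five-membered saturated ring of four carbons and one N–H nitrogen; a six-membered carbon ring with three alternating C=C double bonds, fused to a five-membered ring containing one N–H nitrogen and two C=C double bonds; a five-membered ring of four carbons and one oxygen, with two C=C double bonds.
The 5-membered ring with two adjacent nitrogens (one N–H, one =N–) is planar and fully conjugated; 2 ring double bonds (4 π electrons) plus a heteroatom lone pair (2) give 6 π electrons. Since 6 = 4n+2 (n=1), it is aromatic (pyrazole).
The fused 6/5-membered bicyclic (with one oxygen) is a single π system with 9 sp² atoms and 10 π electrons from ring double bonds plus a heteroatom lone pair. 10 = 4(2)+2, so the system is aromatic and both rings count as aromatic (benzofuran).
The 5-membered ring with one N–H has only sp³ atoms, so it is not fully conjugated — not aromatic (pyrrolidine).
The fused 6/5-membered bicyclic (with one N–H) is a single π system with 9 sp² atoms and 10 π electrons from ring double bonds plus a heteroatom lone pair. 10 = 4(2)+2, so the system is aromatic and both rings count as aromatic (indole).
The 5-membered ring with one oxygen is planar and fully conjugated; 2 ring double bonds (4 π electrons) plus a heteroatom lone pair (2) give 6 π electrons. 6 = 4(1)+2, so it is aromatic (furan).
6 of the 7 rings are aromatic. Total: 6.

6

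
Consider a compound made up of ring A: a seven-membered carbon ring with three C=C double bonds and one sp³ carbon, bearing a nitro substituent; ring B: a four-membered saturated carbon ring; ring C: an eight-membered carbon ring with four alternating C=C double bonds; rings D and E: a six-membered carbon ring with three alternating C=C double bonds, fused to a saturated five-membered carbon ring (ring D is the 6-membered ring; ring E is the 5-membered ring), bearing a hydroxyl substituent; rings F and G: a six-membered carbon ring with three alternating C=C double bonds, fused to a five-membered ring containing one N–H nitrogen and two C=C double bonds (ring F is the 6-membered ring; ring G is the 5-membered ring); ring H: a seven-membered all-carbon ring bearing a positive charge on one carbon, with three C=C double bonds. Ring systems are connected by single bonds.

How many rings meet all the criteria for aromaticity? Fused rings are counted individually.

4

Ring A has one sp³ carbon, so it is not fully conjugated — not aromatic (cycloheptatriene).
Ring B has only sp³ atoms, so it is not fully conjugated — not aromatic (cyclobutane).
Ring C has only sp² ring atoms; a planar conformation would have a fully conjugated π system of 8 electrons. But 8 = 4(2), which is 4n not 4n+2, so ring C is not aromatic (cyclooctatetraene) — cyclooctatetraene distorts into a non-planar tub to avoid antiaromaticity.
Ring D has a continuous p-orbital overlap around the ring; 3 ring double bonds give 6 π electrons. Since 6 = 4n+2 (n=1), ring D is aromatic (benzene ring).
Ring E has three sp³ carbons, so it is not fully conjugated — not aromatic (cyclopentane ring).
Rings F and G form a fused bicyclic system (with one N–H) with 9 sp² atoms and 10 π electrons from ring double bonds plus a heteroatom lone pair. 10 = 4(2)+2, so the system is aromatic and both rings count as aromatic (indole).
Ring H is fully conjugated (every ring atom contributes a p orbital); 3 ring double bonds (6 π electrons) plus the carbocation's empty p orbital (0, but keeps the ring conjugated) give 6 π electrons. Since 6 = 4n+2 (n=1), ring H is aromatic (tropylium cation).
Aromatic: D, F, G, H. Total: 4.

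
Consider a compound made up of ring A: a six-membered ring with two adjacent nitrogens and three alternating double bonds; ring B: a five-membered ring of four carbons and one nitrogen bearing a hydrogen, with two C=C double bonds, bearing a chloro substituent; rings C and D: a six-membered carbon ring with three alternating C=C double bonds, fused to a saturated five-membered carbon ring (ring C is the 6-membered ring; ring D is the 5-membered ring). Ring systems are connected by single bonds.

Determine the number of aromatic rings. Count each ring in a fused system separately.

3

Ring A has a continuous p-orbital overlap around the ring; 3 ring double bonds give 6 π electrons. 6 = 4(1)+2, so ring A is aromatic (pyridazine).
Ring B has a continuous p-orbital overlap around the ring; 2 ring double bonds (4 π electrons) plus a heteroatom lone pair (2) give 6 π electrons. That satisfies 4n+2 with n=1, so ring B is aromatic (pyrrole).
Ring C is fully conjugated (every ring atom contributes a p orbital); 3 ring double bonds give 6 π electrons. Since 6 = 4n+2 (n=1), ring C is aromatic (benzene ring).
Ring D has three sp³ carbons, so it is not fully conjugated — not aromatic (cyclopentane ring).
Aromatic: A, B, C. Total: 3.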